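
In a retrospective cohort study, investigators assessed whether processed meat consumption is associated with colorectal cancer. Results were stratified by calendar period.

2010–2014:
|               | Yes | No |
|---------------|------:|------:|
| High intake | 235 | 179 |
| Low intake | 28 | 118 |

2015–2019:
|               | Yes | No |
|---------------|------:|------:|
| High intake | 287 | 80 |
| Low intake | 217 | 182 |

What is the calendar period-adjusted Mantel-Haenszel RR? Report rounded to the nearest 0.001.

RR_MH = Σ(aᵢ·n₀ᵢ/nᵢ) / Σ(cᵢ·n₁ᵢ/nᵢ), with n₁ᵢ = aᵢ+bᵢ (exposed), n₀ᵢ = cᵢ+dᵢ (unexposed), nᵢ = n₁ᵢ+n₀ᵢ.
Stratum 1 (2010–2014): n₁ = 414, n₀ = 146, n = 560; a·n₀/n = 235·146/560 = 61.2679; c·n₁/n = 28·414/560 = 20.7000
Stratum 2 (2015–2019): n₁ = 367, n₀ = 399, n = 766; a·n₀/n = 287·399/766 = 149.4948; c·n₁/n = 217·367/766 = 103.9674
RR_MH = (61.2679 + 149.4948) / (20.7000 + 103.9674) = 210.7626 / 124.6674 = 1.69060

1.691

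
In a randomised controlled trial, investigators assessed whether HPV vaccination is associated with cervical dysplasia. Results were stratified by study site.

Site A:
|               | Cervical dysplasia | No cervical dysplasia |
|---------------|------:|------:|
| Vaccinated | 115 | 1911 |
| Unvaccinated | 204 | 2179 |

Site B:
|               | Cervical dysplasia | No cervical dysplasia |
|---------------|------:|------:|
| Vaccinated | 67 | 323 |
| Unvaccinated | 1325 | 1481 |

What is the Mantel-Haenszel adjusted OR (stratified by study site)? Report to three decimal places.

0.395

OR_MH = Σ(aᵢdᵢ/nᵢ) / Σ(bᵢcᵢ/nᵢ), where nᵢ is the stratum total.
Stratum 1 (Site A): n = 4409; a·d/n = 115·2179/4409 = 56.8349; b·c/n = 1911·204/4409 = 88.4200
Stratum 2 (Site B): n = 3196; a·d/n = 67·1481/3196 = 31.0472; b·c/n = 323·1325/3196 = 133.9096
OR_MH = (56.8349 + 31.0472) / (88.4200 + 133.9096) = 87.8821 / 222.3296 = 0.39528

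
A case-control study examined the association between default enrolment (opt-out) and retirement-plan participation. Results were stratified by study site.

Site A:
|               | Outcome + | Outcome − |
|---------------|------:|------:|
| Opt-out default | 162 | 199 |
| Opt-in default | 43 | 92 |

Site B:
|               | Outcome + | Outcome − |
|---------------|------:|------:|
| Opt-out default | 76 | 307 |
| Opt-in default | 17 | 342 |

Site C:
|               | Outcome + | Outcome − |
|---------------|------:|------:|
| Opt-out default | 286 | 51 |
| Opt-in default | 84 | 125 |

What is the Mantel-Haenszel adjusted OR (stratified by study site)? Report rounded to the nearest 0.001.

OR_MH = Σ(aᵢdᵢ/nᵢ) / Σ(bᵢcᵢ/nᵢ), where nᵢ is the stratum total.
Stratum 1 (Site A): n = 496; a·d/n = 162·92/496 = 30.0484; b·c/n = 199·43/496 = 17.2520
Stratum 2 (Site B): n = 742; a·d/n = 76·342/742 = 35.0296; b·c/n = 307·17/742 = 7.0337
Stratum 3 (Site C): n = 546; a·d/n = 286·125/546 = 65.4762; b·c/n = 51·84/546 = 7.8462
OR_MH = (30.0484 + 35.0296 + 65.4762) / (17.2520 + 7.0337 + 7.8462) = 130.5542 / 32.1319 = 4.06308

4.063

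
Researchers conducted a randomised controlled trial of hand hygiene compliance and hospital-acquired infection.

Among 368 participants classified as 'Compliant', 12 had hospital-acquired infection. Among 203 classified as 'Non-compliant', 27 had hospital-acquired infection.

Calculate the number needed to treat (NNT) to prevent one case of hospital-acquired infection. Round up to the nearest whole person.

10

Risk in treated group = 12/368 = 0.03261; risk in control = 27/203 = 0.13300.
Absolute risk reduction = 0.13300 − 0.03261 = 0.10040
NNT = 1 / ARR = 1 / 0.10040 = 9.961 → round up → 10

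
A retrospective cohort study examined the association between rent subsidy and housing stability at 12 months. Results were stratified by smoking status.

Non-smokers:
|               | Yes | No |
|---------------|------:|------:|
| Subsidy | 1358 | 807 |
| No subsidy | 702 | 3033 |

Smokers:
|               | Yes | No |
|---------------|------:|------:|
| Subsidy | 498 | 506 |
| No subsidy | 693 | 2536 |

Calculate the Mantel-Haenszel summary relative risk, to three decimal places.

RR_MH = Σ(aᵢ·n₀ᵢ/nᵢ) / Σ(cᵢ·n₁ᵢ/nᵢ), with n₁ᵢ = aᵢ+bᵢ (exposed), n₀ᵢ = cᵢ+dᵢ (unexposed), nᵢ = n₁ᵢ+n₀ᵢ.
Stratum 1 (Non-smokers): n₁ = 2165, n₀ = 3735, n = 5900; a·n₀/n = 1358·3735/5900 = 859.6831; c·n₁/n = 702·2165/5900 = 257.5983
Stratum 2 (Smokers): n₁ = 1004, n₀ = 3229, n = 4233; a·n₀/n = 498·3229/4233 = 379.8824; c·n₁/n = 693·1004/4233 = 164.3685
RR_MH = (859.6831 + 379.8824) / (257.5983 + 164.3685) = 1239.5654 / 421.9668 = 2.93759

2.938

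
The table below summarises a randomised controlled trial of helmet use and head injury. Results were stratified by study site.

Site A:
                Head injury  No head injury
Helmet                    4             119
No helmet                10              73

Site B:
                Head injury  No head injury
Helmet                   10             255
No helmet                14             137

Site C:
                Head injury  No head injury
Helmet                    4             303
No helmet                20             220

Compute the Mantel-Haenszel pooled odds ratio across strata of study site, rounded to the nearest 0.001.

0.248

OR_MH = Σ(aᵢdᵢ/nᵢ) / Σ(bᵢcᵢ/nᵢ), where nᵢ is the stratum total.
Stratum 1 (Site A): n = 206; a·d/n = 4·73/206 = 1.4175; b·c/n = 119·10/206 = 5.7767
Stratum 2 (Site B): n = 416; a·d/n = 10·137/416 = 3.2933; b·c/n = 255·14/416 = 8.5817
Stratum 3 (Site C): n = 547; a·d/n = 4·220/547 = 1.6088; b·c/n = 303·20/547 = 11.0786
OR_MH = (1.4175 + 3.2933 + 1.6088) / (5.7767 + 8.5817 + 11.0786) = 6.3195 / 25.4370 = 0.24844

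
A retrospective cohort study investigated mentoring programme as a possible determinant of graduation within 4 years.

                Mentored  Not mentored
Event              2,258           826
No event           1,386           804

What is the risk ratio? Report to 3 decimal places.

Reading the table with exposure as columns: a = 2258 (Mentored, case), b = 1386 (Mentored, non-case), c = 826 (Not mentored, case), d = 804.
Risk in exposed = 2258/3644 = 0.61965; risk in unexposed = 826/1630 = 0.50675.
RR = 0.61965 / 0.50675 = 1.22279
The risk among the exposed is 1.22 times that among the unexposed.

1.223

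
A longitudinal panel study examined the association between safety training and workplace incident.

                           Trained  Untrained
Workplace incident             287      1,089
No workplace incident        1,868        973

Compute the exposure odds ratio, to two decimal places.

0.14

Reading the table with exposure as columns: a = 287 (Trained, case), b = 1868 (Trained, non-case), c = 1089 (Untrained, case), d = 973.
OR = (a·d)/(b·c) = (287 × 973) / (1868 × 1089) = 279251 / 2034252 = 0.13727
Exposure is associated with lower odds of workplace incident (OR = 0.14 < 1).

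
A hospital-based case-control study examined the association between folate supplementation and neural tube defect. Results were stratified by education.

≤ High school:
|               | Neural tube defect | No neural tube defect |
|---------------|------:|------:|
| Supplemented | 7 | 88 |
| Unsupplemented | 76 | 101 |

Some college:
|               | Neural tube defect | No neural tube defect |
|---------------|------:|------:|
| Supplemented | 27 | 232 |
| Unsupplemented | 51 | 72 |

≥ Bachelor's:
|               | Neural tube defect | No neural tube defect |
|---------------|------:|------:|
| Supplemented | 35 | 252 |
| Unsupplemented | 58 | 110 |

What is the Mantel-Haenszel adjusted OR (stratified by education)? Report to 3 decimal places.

0.184

OR_MH = Σ(aᵢdᵢ/nᵢ) / Σ(bᵢcᵢ/nᵢ), where nᵢ is the stratum total.
Stratum 1 (≤ High school): n = 272; a·d/n = 7·101/272 = 2.5993; b·c/n = 88·76/272 = 24.5882
Stratum 2 (Some college): n = 382; a·d/n = 27·72/382 = 5.0890; b·c/n = 232·51/382 = 30.9738
Stratum 3 (≥ Bachelor's): n = 455; a·d/n = 35·110/455 = 8.4615; b·c/n = 252·58/455 = 32.1231
OR_MH = (2.5993 + 5.0890 + 8.4615) / (24.5882 + 30.9738 + 32.1231) = 16.1498 / 87.6851 = 0.18418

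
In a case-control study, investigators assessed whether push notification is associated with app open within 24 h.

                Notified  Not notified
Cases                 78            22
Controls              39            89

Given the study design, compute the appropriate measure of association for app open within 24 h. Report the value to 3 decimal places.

Reading the table with exposure as columns: a = 78 (Notified, case), b = 39 (Notified, non-case), c = 22 (Not notified, case), d = 89.
This is a case-control study: participants were sampled on outcome status, so risks in the source population cannot be estimated directly — relative risk is not valid here. The odds ratio is the appropriate measure.
OR = (a·d)/(b·c) = (78 × 89) / (39 × 22) = 6942 / 858 = 8.09091

8.091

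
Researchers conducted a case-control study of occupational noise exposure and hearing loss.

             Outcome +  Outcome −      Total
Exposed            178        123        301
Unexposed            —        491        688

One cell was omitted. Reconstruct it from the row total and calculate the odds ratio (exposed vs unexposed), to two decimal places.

The missing cell is in the unexposed row: 688 − 491 = 197.
So a = 178, b = 123, c = 197, d = 491.
OR = (a·d)/(b·c) = (178 × 491) / (123 × 197) = 87398 / 24231 = 3.60687

3.61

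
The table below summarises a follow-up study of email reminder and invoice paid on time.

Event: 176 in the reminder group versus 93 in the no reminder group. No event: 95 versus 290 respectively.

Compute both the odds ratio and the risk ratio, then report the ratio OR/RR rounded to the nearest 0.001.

2.160

From the description: a = 176, b = 95, c = 93, d = 290.
OR = (176·290)/(95·93) = 51040/8835 = 5.77702
Risk in exposed = 176/271 = 0.64945; risk in unexposed = 93/383 = 0.24282; RR = 2.67460
OR/RR = 5.77702 / 2.67460 = 2.15996
The outcome is not rare, so the OR lies further from 1 than the RR.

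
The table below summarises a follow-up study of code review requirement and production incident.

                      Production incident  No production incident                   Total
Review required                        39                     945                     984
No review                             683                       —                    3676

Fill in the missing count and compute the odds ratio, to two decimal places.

The missing cell is in the unexposed row: 3676 − 683 = 2993.
So a = 39, b = 945, c = 683, d = 2993.
OR = (a·d)/(b·c) = (39 × 2993) / (945 × 683) = 116727 / 645435 = 0.18085

0.18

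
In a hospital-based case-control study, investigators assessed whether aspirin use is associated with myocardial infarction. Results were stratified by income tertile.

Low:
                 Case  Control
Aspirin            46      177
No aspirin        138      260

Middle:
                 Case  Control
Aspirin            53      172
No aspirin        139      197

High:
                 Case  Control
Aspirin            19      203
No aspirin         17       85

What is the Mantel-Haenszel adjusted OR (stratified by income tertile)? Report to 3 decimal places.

OR_MH = Σ(aᵢdᵢ/nᵢ) / Σ(bᵢcᵢ/nᵢ), where nᵢ is the stratum total.
Stratum 1 (Low): n = 621; a·d/n = 46·260/621 = 19.2593; b·c/n = 177·138/621 = 39.3333
Stratum 2 (Middle): n = 561; a·d/n = 53·197/561 = 18.6114; b·c/n = 172·139/561 = 42.6168
Stratum 3 (High): n = 324; a·d/n = 19·85/324 = 4.9846; b·c/n = 203·17/324 = 10.6512
OR_MH = (19.2593 + 18.6114 + 4.9846) / (39.3333 + 42.6168 + 10.6512) = 42.8552 / 92.6013 = 0.46279

0.463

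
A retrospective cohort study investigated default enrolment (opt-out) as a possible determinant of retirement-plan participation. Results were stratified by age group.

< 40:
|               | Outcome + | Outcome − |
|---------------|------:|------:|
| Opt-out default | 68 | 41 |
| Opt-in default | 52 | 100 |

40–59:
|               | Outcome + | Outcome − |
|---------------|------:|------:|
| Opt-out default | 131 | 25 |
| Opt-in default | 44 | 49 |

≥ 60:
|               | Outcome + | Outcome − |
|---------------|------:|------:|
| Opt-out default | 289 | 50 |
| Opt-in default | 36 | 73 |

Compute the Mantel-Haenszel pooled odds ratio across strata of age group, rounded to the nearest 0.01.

OR_MH = Σ(aᵢdᵢ/nᵢ) / Σ(bᵢcᵢ/nᵢ), where nᵢ is the stratum total.
Stratum 1 (< 40): n = 261; a·d/n = 68·100/261 = 26.0536; b·c/n = 41·52/261 = 8.1686
Stratum 2 (40–59): n = 249; a·d/n = 131·49/249 = 25.7791; b·c/n = 25·44/249 = 4.4177
Stratum 3 (≥ 60): n = 448; a·d/n = 289·73/448 = 47.0915; b·c/n = 50·36/448 = 4.0179
OR_MH = (26.0536 + 25.7791 + 47.0915) / (8.1686 + 4.4177 + 4.0179) = 98.9243 / 16.6041 = 5.95782

5.96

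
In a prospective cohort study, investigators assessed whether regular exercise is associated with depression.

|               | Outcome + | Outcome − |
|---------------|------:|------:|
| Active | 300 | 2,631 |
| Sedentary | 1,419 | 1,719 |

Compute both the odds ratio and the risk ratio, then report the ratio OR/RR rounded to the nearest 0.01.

0.61

Cells: a = 300, b = 2631, c = 1419, d = 1719.
OR = (300·1719)/(2631·1419) = 515700/3733389 = 0.13813
Risk in exposed = 300/2931 = 0.10235; risk in unexposed = 1419/3138 = 0.45220; RR = 0.22635
OR/RR = 0.13813 / 0.22635 = 0.61026
The outcome is not rare, so the OR lies further from 1 than the RR.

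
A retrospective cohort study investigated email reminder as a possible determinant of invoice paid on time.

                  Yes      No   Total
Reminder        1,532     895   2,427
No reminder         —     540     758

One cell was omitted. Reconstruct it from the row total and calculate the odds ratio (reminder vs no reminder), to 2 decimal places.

The missing cell is in the unexposed row: 758 − 540 = 218.
So a = 1532, b = 895, c = 218, d = 540.
OR = (a·d)/(b·c) = (1532 × 540) / (895 × 218) = 827280 / 195110 = 4.24007

4.24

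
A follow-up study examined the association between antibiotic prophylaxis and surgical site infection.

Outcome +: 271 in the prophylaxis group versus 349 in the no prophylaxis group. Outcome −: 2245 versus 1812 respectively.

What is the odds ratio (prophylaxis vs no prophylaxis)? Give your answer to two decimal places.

From the description: a = 271, b = 2245, c = 349, d = 1812.
OR = (a·d)/(b·c) = (271 × 1812) / (2245 × 349) = 491052 / 783505 = 0.62674
Exposure is associated with lower odds of surgical site infection (OR = 0.63 < 1).

0.63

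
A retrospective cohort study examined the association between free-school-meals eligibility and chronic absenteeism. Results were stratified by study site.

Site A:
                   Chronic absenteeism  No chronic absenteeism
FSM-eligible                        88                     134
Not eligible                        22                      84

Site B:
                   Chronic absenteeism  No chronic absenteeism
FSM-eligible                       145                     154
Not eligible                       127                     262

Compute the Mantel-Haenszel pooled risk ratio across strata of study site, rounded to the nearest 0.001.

1.576

RR_MH = Σ(aᵢ·n₀ᵢ/nᵢ) / Σ(cᵢ·n₁ᵢ/nᵢ), with n₁ᵢ = aᵢ+bᵢ (exposed), n₀ᵢ = cᵢ+dᵢ (unexposed), nᵢ = n₁ᵢ+n₀ᵢ.
Stratum 1 (Site A): n₁ = 222, n₀ = 106, n = 328; a·n₀/n = 88·106/328 = 28.4390; c·n₁/n = 22·222/328 = 14.8902
Stratum 2 (Site B): n₁ = 299, n₀ = 389, n = 688; a·n₀/n = 145·389/688 = 81.9840; c·n₁/n = 127·299/688 = 55.1933
RR_MH = (28.4390 + 81.9840) / (14.8902 + 55.1933) = 110.4230 / 70.0836 = 1.57559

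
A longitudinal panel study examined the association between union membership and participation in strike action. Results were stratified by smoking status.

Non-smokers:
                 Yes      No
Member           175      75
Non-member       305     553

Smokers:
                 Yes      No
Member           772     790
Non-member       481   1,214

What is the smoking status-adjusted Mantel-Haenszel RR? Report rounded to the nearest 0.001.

1.794

RR_MH = Σ(aᵢ·n₀ᵢ/nᵢ) / Σ(cᵢ·n₁ᵢ/nᵢ), with n₁ᵢ = aᵢ+bᵢ (exposed), n₀ᵢ = cᵢ+dᵢ (unexposed), nᵢ = n₁ᵢ+n₀ᵢ.
Stratum 1 (Non-smokers): n₁ = 250, n₀ = 858, n = 1108; a·n₀/n = 175·858/1108 = 135.5144; c·n₁/n = 305·250/1108 = 68.8177
Stratum 2 (Smokers): n₁ = 1562, n₀ = 1695, n = 3257; a·n₀/n = 772·1695/3257 = 401.7624; c·n₁/n = 481·1562/3257 = 230.6792
RR_MH = (135.5144 + 401.7624) / (68.8177 + 230.6792) = 537.2768 / 299.4968 = 1.79393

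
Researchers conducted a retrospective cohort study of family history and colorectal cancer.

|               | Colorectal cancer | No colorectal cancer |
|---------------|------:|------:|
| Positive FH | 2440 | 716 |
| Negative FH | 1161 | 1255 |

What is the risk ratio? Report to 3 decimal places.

Cells: a = 2440, b = 716, c = 1161, d = 1255.
Risk in exposed = 2440/3156 = 0.77313; risk in unexposed = 1161/2416 = 0.48055.
RR = 0.77313 / 0.48055 = 1.60886
The risk among the exposed is 1.61 times that among the unexposed.

1.609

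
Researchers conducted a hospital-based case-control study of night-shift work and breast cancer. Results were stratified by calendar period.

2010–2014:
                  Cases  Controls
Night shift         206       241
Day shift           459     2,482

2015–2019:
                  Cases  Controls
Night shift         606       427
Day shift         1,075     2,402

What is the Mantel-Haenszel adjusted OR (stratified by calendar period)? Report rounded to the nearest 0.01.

3.52

OR_MH = Σ(aᵢdᵢ/nᵢ) / Σ(bᵢcᵢ/nᵢ), where nᵢ is the stratum total.
Stratum 1 (2010–2014): n = 3388; a·d/n = 206·2482/3388 = 150.9126; b·c/n = 241·459/3388 = 32.6502
Stratum 2 (2015–2019): n = 4510; a·d/n = 606·2402/4510 = 322.7521; b·c/n = 427·1075/4510 = 101.7794
OR_MH = (150.9126 + 322.7521) / (32.6502 + 101.7794) = 473.6647 / 134.4296 = 3.52351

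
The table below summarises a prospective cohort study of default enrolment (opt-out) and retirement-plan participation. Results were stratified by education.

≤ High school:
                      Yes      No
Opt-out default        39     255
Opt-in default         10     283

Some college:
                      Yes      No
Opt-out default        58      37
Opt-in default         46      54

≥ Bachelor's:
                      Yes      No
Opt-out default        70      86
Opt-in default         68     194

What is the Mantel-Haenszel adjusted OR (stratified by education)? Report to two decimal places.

2.49

OR_MH = Σ(aᵢdᵢ/nᵢ) / Σ(bᵢcᵢ/nᵢ), where nᵢ is the stratum total.
Stratum 1 (≤ High school): n = 587; a·d/n = 39·283/587 = 18.8024; b·c/n = 255·10/587 = 4.3441
Stratum 2 (Some college): n = 195; a·d/n = 58·54/195 = 16.0615; b·c/n = 37·46/195 = 8.7282
Stratum 3 (≥ Bachelor's): n = 418; a·d/n = 70·194/418 = 32.4880; b·c/n = 86·68/418 = 13.9904
OR_MH = (18.8024 + 16.0615 + 32.4880) / (4.3441 + 8.7282 + 13.9904) = 67.3520 / 27.0628 = 2.48873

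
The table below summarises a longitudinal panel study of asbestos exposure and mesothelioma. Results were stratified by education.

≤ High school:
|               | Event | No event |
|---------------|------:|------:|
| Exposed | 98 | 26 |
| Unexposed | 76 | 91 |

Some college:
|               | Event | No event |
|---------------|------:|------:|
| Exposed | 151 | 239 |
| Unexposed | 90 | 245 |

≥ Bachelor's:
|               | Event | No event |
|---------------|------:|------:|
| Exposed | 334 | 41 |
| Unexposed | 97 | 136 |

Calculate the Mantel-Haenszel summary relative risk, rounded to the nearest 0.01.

1.81

RR_MH = Σ(aᵢ·n₀ᵢ/nᵢ) / Σ(cᵢ·n₁ᵢ/nᵢ), with n₁ᵢ = aᵢ+bᵢ (exposed), n₀ᵢ = cᵢ+dᵢ (unexposed), nᵢ = n₁ᵢ+n₀ᵢ.
Stratum 1 (≤ High school): n₁ = 124, n₀ = 167, n = 291; a·n₀/n = 98·167/291 = 56.2405; c·n₁/n = 76·124/291 = 32.3849
Stratum 2 (Some college): n₁ = 390, n₀ = 335, n = 725; a·n₀/n = 151·335/725 = 69.7724; c·n₁/n = 90·390/725 = 48.4138
Stratum 3 (≥ Bachelor's): n₁ = 375, n₀ = 233, n = 608; a·n₀/n = 334·233/608 = 127.9967; c·n₁/n = 97·375/608 = 59.8273
RR_MH = (56.2405 + 69.7724 + 127.9967) / (32.3849 + 48.4138 + 59.8273) = 254.0097 / 140.6260 = 1.80628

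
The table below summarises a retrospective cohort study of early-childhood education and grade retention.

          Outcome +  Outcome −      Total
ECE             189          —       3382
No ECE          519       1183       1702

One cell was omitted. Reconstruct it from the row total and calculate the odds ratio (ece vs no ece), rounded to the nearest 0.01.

The missing cell is in the exposed row: 3382 − 189 = 3193.
So a = 189, b = 3193, c = 519, d = 1183.
OR = (a·d)/(b·c) = (189 × 1183) / (3193 × 519) = 223587 / 1657167 = 0.13492

0.13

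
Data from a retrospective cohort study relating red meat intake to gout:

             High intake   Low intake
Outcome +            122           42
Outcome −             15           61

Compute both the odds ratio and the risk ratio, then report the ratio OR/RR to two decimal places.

Reading the table with exposure as columns: a = 122 (High intake, case), b = 15 (High intake, non-case), c = 42 (Low intake, case), d = 61.
OR = (122·61)/(15·42) = 7442/630 = 11.81270
Risk in exposed = 122/137 = 0.89051; risk in unexposed = 42/103 = 0.40777; RR = 2.18387
OR/RR = 11.81270 / 2.18387 = 5.40906
The outcome is not rare, so the OR lies further from 1 than the RR.

5.41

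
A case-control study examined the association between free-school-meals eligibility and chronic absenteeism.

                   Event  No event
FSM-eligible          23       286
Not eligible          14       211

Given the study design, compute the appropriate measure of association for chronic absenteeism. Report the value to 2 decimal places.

1.21

Cells: a = 23, b = 286, c = 14, d = 211.
This is a case-control study: participants were sampled on outcome status, so risks in the source population cannot be estimated directly — relative risk is not valid here. The odds ratio is the appropriate measure.
OR = (a·d)/(b·c) = (23 × 211) / (286 × 14) = 4853 / 4004 = 1.21204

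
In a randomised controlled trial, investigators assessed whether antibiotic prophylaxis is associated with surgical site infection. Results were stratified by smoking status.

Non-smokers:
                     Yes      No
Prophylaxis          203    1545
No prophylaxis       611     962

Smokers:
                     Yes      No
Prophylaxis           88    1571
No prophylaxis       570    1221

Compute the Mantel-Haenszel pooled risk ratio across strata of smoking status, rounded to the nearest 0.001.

0.238

RR_MH = Σ(aᵢ·n₀ᵢ/nᵢ) / Σ(cᵢ·n₁ᵢ/nᵢ), with n₁ᵢ = aᵢ+bᵢ (exposed), n₀ᵢ = cᵢ+dᵢ (unexposed), nᵢ = n₁ᵢ+n₀ᵢ.
Stratum 1 (Non-smokers): n₁ = 1748, n₀ = 1573, n = 3321; a·n₀/n = 203·1573/3321 = 96.1515; c·n₁/n = 611·1748/3321 = 321.5983
Stratum 2 (Smokers): n₁ = 1659, n₀ = 1791, n = 3450; a·n₀/n = 88·1791/3450 = 45.6835; c·n₁/n = 570·1659/3450 = 274.0957
RR_MH = (96.1515 + 45.6835) / (321.5983 + 274.0957) = 141.8349 / 595.6940 = 0.23810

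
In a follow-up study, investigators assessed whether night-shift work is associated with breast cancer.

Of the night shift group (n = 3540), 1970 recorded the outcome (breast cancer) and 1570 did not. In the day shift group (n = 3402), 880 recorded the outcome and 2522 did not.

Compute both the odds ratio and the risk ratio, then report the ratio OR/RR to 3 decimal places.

From the description: a = 1970, b = 1570, c = 880, d = 2522.
OR = (1970·2522)/(1570·880) = 4968340/1381600 = 3.59608
Risk in exposed = 1970/3540 = 0.55650; risk in unexposed = 880/3402 = 0.25867; RR = 2.15137
OR/RR = 3.59608 / 2.15137 = 1.67153
The outcome is not rare, so the OR lies further from 1 than the RR.

1.672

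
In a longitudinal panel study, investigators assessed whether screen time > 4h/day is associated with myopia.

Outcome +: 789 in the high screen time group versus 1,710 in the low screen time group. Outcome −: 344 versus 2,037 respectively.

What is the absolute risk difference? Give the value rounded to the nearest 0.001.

0.240

From the description: a = 789, b = 344, c = 1710, d = 2037.
Risk in exposed = 789/1133 = 0.696381; risk in unexposed = 1710/3747 = 0.456365.
Risk difference = 0.696381 − 0.456365 = 0.240016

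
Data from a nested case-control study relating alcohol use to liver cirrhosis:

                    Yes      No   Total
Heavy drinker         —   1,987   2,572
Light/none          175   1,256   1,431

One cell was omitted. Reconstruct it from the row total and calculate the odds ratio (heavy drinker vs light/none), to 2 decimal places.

The missing cell is in the exposed row: 2572 − 1987 = 585.
So a = 585, b = 1987, c = 175, d = 1256.
OR = (a·d)/(b·c) = (585 × 1256) / (1987 × 175) = 734760 / 347725 = 2.11305

2.11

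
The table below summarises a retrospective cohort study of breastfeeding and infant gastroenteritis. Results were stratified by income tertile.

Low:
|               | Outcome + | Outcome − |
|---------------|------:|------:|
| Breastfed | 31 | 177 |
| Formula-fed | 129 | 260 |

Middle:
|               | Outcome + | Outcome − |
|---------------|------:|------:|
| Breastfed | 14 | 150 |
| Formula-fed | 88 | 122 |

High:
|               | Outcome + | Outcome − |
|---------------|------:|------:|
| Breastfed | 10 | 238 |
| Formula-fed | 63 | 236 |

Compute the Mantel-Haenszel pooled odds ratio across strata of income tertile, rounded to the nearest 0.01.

OR_MH = Σ(aᵢdᵢ/nᵢ) / Σ(bᵢcᵢ/nᵢ), where nᵢ is the stratum total.
Stratum 1 (Low): n = 597; a·d/n = 31·260/597 = 13.5008; b·c/n = 177·129/597 = 38.2462
Stratum 2 (Middle): n = 374; a·d/n = 14·122/374 = 4.5668; b·c/n = 150·88/374 = 35.2941
Stratum 3 (High): n = 547; a·d/n = 10·236/547 = 4.3144; b·c/n = 238·63/547 = 27.4113
OR_MH = (13.5008 + 4.5668 + 4.3144) / (38.2462 + 35.2941 + 27.4113) = 22.3821 / 100.9517 = 0.22171

0.22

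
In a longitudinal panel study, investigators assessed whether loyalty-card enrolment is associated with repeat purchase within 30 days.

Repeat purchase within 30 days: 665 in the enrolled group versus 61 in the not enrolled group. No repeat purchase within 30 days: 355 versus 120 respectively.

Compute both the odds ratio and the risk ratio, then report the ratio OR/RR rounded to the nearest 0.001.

From the description: a = 665, b = 355, c = 61, d = 120.
OR = (665·120)/(355·61) = 79800/21655 = 3.68506
Risk in exposed = 665/1020 = 0.65196; risk in unexposed = 61/181 = 0.33702; RR = 1.93451
OR/RR = 3.68506 / 1.93451 = 1.90491
The outcome is not rare, so the OR lies further from 1 than the RR.

1.905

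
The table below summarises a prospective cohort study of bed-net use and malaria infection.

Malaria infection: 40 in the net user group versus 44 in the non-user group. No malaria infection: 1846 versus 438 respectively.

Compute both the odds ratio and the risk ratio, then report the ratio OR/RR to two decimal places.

0.93

From the description: a = 40, b = 1846, c = 44, d = 438.
OR = (40·438)/(1846·44) = 17520/81224 = 0.21570
Risk in exposed = 40/1886 = 0.02121; risk in unexposed = 44/482 = 0.09129; RR = 0.23233
OR/RR = 0.21570 / 0.23233 = 0.92840
The outcome is rare in both groups, so OR ≈ RR (ratio near 1).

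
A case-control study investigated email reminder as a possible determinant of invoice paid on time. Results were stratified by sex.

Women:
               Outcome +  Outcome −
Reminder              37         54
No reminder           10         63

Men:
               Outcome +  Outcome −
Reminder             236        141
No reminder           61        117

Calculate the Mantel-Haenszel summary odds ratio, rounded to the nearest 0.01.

OR_MH = Σ(aᵢdᵢ/nᵢ) / Σ(bᵢcᵢ/nᵢ), where nᵢ is the stratum total.
Stratum 1 (Women): n = 164; a·d/n = 37·63/164 = 14.2134; b·c/n = 54·10/164 = 3.2927
Stratum 2 (Men): n = 555; a·d/n = 236·117/555 = 49.7514; b·c/n = 141·61/555 = 15.4973
OR_MH = (14.2134 + 49.7514) / (3.2927 + 15.4973) = 63.9648 / 18.7900 = 3.40420

3.40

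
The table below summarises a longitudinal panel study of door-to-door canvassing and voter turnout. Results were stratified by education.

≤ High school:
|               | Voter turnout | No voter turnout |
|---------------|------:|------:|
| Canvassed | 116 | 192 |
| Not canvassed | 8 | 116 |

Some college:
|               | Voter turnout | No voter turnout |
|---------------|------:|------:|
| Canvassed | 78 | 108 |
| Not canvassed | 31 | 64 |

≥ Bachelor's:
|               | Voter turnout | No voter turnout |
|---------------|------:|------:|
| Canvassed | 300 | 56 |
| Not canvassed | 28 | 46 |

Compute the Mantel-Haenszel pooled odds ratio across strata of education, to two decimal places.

4.24

OR_MH = Σ(aᵢdᵢ/nᵢ) / Σ(bᵢcᵢ/nᵢ), where nᵢ is the stratum total.
Stratum 1 (≤ High school): n = 432; a·d/n = 116·116/432 = 31.1481; b·c/n = 192·8/432 = 3.5556
Stratum 2 (Some college): n = 281; a·d/n = 78·64/281 = 17.7651; b·c/n = 108·31/281 = 11.9146
Stratum 3 (≥ Bachelor's): n = 430; a·d/n = 300·46/430 = 32.0930; b·c/n = 56·28/430 = 3.6465
OR_MH = (31.1481 + 17.7651 + 32.0930) / (3.5556 + 11.9146 + 3.6465) = 81.0063 / 19.1167 = 4.23747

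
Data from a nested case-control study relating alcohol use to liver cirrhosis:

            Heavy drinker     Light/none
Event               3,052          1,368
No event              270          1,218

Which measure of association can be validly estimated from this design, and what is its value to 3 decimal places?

Reading the table with exposure as columns: a = 3052 (Heavy drinker, case), b = 270 (Heavy drinker, non-case), c = 1368 (Light/none, case), d = 1218.
This is a nested case-control study: participants were sampled on outcome status, so risks in the source population cannot be estimated directly — relative risk is not valid here. The odds ratio is the appropriate measure.
OR = (a·d)/(b·c) = (3052 × 1218) / (270 × 1368) = 3717336 / 369360 = 10.06426

10.064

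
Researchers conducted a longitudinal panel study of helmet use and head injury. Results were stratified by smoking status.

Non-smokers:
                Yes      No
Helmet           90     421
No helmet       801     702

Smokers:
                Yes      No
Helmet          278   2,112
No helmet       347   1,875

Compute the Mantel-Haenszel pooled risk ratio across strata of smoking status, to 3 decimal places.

0.525

RR_MH = Σ(aᵢ·n₀ᵢ/nᵢ) / Σ(cᵢ·n₁ᵢ/nᵢ), with n₁ᵢ = aᵢ+bᵢ (exposed), n₀ᵢ = cᵢ+dᵢ (unexposed), nᵢ = n₁ᵢ+n₀ᵢ.
Stratum 1 (Non-smokers): n₁ = 511, n₀ = 1503, n = 2014; a·n₀/n = 90·1503/2014 = 67.1648; c·n₁/n = 801·511/2014 = 203.2329
Stratum 2 (Smokers): n₁ = 2390, n₀ = 2222, n = 4612; a·n₀/n = 278·2222/4612 = 133.9367; c·n₁/n = 347·2390/4612 = 179.8200
RR_MH = (67.1648 + 133.9367) / (203.2329 + 179.8200) = 201.1015 / 383.0529 = 0.52500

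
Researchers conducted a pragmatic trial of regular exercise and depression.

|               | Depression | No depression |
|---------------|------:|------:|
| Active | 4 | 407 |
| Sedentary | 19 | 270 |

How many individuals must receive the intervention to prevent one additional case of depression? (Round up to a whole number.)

18

Risk in treated group = 4/411 = 0.00973; risk in control = 19/289 = 0.06574.
Absolute risk reduction = 0.06574 − 0.00973 = 0.05601
NNT = 1 / ARR = 1 / 0.05601 = 17.853 → round up → 18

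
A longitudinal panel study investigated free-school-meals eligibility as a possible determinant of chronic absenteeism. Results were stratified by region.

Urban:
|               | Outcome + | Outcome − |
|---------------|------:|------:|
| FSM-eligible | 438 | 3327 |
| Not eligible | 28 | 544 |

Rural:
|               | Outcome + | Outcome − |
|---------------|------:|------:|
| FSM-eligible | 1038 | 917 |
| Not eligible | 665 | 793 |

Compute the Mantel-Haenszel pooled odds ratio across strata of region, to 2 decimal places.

1.48

OR_MH = Σ(aᵢdᵢ/nᵢ) / Σ(bᵢcᵢ/nᵢ), where nᵢ is the stratum total.
Stratum 1 (Urban): n = 4337; a·d/n = 438·544/4337 = 54.9394; b·c/n = 3327·28/4337 = 21.4794
Stratum 2 (Rural): n = 3413; a·d/n = 1038·793/3413 = 241.1761; b·c/n = 917·665/3413 = 178.6713
OR_MH = (54.9394 + 241.1761) / (21.4794 + 178.6713) = 296.1155 / 200.1506 = 1.47946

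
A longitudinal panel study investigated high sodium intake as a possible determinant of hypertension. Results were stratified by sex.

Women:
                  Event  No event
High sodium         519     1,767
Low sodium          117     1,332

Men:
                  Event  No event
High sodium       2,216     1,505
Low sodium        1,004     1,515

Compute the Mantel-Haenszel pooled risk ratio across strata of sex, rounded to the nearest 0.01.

1.63

RR_MH = Σ(aᵢ·n₀ᵢ/nᵢ) / Σ(cᵢ·n₁ᵢ/nᵢ), with n₁ᵢ = aᵢ+bᵢ (exposed), n₀ᵢ = cᵢ+dᵢ (unexposed), nᵢ = n₁ᵢ+n₀ᵢ.
Stratum 1 (Women): n₁ = 2286, n₀ = 1449, n = 3735; a·n₀/n = 519·1449/3735 = 201.3470; c·n₁/n = 117·2286/3735 = 71.6096
Stratum 2 (Men): n₁ = 3721, n₀ = 2519, n = 6240; a·n₀/n = 2216·2519/6240 = 894.5679; c·n₁/n = 1004·3721/6240 = 598.6994
RR_MH = (201.3470 + 894.5679) / (71.6096 + 598.6994) = 1095.9149 / 670.3090 = 1.63494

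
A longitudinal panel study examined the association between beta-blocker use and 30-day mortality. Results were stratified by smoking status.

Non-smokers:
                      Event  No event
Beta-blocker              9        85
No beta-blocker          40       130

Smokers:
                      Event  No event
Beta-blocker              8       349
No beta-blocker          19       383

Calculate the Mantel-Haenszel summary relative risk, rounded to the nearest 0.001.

RR_MH = Σ(aᵢ·n₀ᵢ/nᵢ) / Σ(cᵢ·n₁ᵢ/nᵢ), with n₁ᵢ = aᵢ+bᵢ (exposed), n₀ᵢ = cᵢ+dᵢ (unexposed), nᵢ = n₁ᵢ+n₀ᵢ.
Stratum 1 (Non-smokers): n₁ = 94, n₀ = 170, n = 264; a·n₀/n = 9·170/264 = 5.7955; c·n₁/n = 40·94/264 = 14.2424
Stratum 2 (Smokers): n₁ = 357, n₀ = 402, n = 759; a·n₀/n = 8·402/759 = 4.2372; c·n₁/n = 19·357/759 = 8.9368
RR_MH = (5.7955 + 4.2372) / (14.2424 + 8.9368) = 10.0326 / 23.1792 = 0.43283

0.433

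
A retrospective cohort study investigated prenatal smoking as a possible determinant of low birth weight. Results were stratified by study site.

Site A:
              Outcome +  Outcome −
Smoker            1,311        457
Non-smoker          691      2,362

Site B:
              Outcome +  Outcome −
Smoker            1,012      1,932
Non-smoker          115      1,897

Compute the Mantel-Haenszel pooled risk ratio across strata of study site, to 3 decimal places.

3.858

RR_MH = Σ(aᵢ·n₀ᵢ/nᵢ) / Σ(cᵢ·n₁ᵢ/nᵢ), with n₁ᵢ = aᵢ+bᵢ (exposed), n₀ᵢ = cᵢ+dᵢ (unexposed), nᵢ = n₁ᵢ+n₀ᵢ.
Stratum 1 (Site A): n₁ = 1768, n₀ = 3053, n = 4821; a·n₀/n = 1311·3053/4821 = 830.2184; c·n₁/n = 691·1768/4821 = 253.4097
Stratum 2 (Site B): n₁ = 2944, n₀ = 2012, n = 4956; a·n₀/n = 1012·2012/4956 = 410.8442; c·n₁/n = 115·2944/4956 = 68.3132
RR_MH = (830.2184 + 410.8442) / (253.4097 + 68.3132) = 1241.0626 / 321.7228 = 3.85755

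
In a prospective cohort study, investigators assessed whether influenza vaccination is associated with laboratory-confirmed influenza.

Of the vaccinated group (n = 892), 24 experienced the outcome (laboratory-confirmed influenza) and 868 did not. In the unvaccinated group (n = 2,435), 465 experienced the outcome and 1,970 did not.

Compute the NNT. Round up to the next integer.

Risk in treated group = 24/892 = 0.02691; risk in control = 465/2435 = 0.19097.
Absolute risk reduction = 0.19097 − 0.02691 = 0.16406
NNT = 1 / ARR = 1 / 0.16406 = 6.095 → round up → 7

7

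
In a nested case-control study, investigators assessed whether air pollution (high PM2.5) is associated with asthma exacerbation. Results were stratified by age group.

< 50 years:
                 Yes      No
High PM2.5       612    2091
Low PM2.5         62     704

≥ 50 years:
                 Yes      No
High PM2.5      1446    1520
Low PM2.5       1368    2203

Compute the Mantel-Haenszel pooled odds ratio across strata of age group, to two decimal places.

1.72

OR_MH = Σ(aᵢdᵢ/nᵢ) / Σ(bᵢcᵢ/nᵢ), where nᵢ is the stratum total.
Stratum 1 (< 50 years): n = 3469; a·d/n = 612·704/3469 = 124.1995; b·c/n = 2091·62/3469 = 37.3716
Stratum 2 (≥ 50 years): n = 6537; a·d/n = 1446·2203/6537 = 487.3089; b·c/n = 1520·1368/6537 = 318.0909
OR_MH = (124.1995 + 487.3089) / (37.3716 + 318.0909) = 611.5083 / 355.4624 = 1.72032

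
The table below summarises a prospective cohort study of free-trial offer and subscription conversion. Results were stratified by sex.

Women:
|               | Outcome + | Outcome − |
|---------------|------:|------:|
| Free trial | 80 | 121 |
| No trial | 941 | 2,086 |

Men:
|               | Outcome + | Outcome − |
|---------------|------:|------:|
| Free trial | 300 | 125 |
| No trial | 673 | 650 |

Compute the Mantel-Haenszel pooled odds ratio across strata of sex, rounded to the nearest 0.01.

1.96

OR_MH = Σ(aᵢdᵢ/nᵢ) / Σ(bᵢcᵢ/nᵢ), where nᵢ is the stratum total.
Stratum 1 (Women): n = 3228; a·d/n = 80·2086/3228 = 51.6976; b·c/n = 121·941/3228 = 35.2729
Stratum 2 (Men): n = 1748; a·d/n = 300·650/1748 = 111.5561; b·c/n = 125·673/1748 = 48.1264
OR_MH = (51.6976 + 111.5561) / (35.2729 + 48.1264) = 163.2537 / 83.3994 = 1.95749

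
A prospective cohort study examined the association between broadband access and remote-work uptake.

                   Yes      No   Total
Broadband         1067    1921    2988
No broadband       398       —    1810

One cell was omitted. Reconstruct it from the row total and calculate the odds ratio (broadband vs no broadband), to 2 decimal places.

The missing cell is in the unexposed row: 1810 − 398 = 1412.
So a = 1067, b = 1921, c = 398, d = 1412.
OR = (a·d)/(b·c) = (1067 × 1412) / (1921 × 398) = 1506604 / 764558 = 1.97056

1.97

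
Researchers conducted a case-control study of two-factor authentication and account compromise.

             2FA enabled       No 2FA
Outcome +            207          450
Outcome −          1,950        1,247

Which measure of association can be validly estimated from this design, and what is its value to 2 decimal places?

Reading the table with exposure as columns: a = 207 (2FA enabled, case), b = 1950 (2FA enabled, non-case), c = 450 (No 2FA, case), d = 1247.
This is a case-control study: participants were sampled on outcome status, so risks in the source population cannot be estimated directly — relative risk is not valid here. The odds ratio is the appropriate measure.
OR = (a·d)/(b·c) = (207 × 1247) / (1950 × 450) = 258129 / 877500 = 0.29416

0.29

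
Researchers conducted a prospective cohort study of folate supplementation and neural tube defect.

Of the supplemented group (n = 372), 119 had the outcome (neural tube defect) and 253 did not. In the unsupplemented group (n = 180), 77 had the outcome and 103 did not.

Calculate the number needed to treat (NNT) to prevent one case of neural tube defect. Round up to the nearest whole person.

Risk in treated group = 119/372 = 0.31989; risk in control = 77/180 = 0.42778.
Absolute risk reduction = 0.42778 − 0.31989 = 0.10789
NNT = 1 / ARR = 1 / 0.10789 = 9.269 → round up → 10

10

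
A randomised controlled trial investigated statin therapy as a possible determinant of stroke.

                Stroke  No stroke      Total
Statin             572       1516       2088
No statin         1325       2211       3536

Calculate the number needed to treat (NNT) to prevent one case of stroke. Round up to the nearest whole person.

Risk in treated group = 572/2088 = 0.27395; risk in control = 1325/3536 = 0.37472.
Absolute risk reduction = 0.37472 − 0.27395 = 0.10077
NNT = 1 / ARR = 1 / 0.10077 = 9.924 → round up → 10

10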